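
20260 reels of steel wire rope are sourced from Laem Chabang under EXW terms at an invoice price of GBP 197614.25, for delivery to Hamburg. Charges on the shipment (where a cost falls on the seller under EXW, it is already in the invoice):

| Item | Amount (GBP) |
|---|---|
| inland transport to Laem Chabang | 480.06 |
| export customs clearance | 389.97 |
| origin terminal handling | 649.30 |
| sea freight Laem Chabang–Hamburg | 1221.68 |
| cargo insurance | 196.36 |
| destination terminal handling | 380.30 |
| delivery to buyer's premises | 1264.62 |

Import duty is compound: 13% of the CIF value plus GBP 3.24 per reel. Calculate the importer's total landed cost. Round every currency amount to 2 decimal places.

Total landed cost: GBP 293910.65

EXW: the seller makes goods available at their premises; the buyer bears all onward costs.
CIF value = EXW price + inland to port + export clearance + origin terminal + freight + insurance = 197614.25 + 480.06 + 389.97 + 649.30 + 1221.68 + 196.36 = 200551.62
Ad valorem component: 200551.62 × 13% = 26071.71
Specific component: 20260 × 3.24 = 65642.40
Import duty = 26071.71 + 65642.40 = 91714.11
Buyer bears: inland to port 480.06 + export clearance 389.97 + origin terminal 649.30 + freight 1221.68 + insurance 196.36 + destination terminal 380.30 + delivery 1264.62 + duty 91714.11 = 96296.40
Landed cost = invoice 197614.25 + 96296.40 = 293910.65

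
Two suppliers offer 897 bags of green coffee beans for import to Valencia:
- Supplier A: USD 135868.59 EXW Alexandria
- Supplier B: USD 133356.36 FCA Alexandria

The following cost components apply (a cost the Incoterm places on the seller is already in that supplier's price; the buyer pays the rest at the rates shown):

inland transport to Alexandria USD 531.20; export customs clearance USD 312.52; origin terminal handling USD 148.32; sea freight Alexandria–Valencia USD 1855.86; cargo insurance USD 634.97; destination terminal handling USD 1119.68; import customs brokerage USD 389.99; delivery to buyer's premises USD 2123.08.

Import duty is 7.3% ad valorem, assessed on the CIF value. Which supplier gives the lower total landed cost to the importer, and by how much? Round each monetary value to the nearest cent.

Supplier A (EXW):
CIF value = EXW price + inland to port + export clearance + origin terminal + freight + insurance = 135868.59 + 531.20 + 312.52 + 148.32 + 1855.86 + 634.97 = 139351.46
Import duty = 139351.46 × 7.3% = 10172.66
Buyer bears (A): 531.20 + 312.52 + 148.32 + 1855.86 + 634.97 + 1119.68 + 389.99 + 2123.08 = 7115.62
Landed cost (A) = invoice 135868.59 + 7115.62 + duty 10172.66 = 153156.87
Supplier B (FCA):
CIF value = FCA price + origin terminal + freight + insurance = 133356.36 + 148.32 + 1855.86 + 634.97 = 135995.51
Import duty = 135995.51 × 7.3% = 9927.67
Buyer bears (B): 148.32 + 1855.86 + 634.97 + 1119.68 + 389.99 + 2123.08 = 6271.90
Landed cost (B) = invoice 133356.36 + 6271.90 + duty 9927.67 = 149555.93
Difference = |153156.87 − 149555.93| = 3600.94

Supplier B is cheaper by USD 3600.94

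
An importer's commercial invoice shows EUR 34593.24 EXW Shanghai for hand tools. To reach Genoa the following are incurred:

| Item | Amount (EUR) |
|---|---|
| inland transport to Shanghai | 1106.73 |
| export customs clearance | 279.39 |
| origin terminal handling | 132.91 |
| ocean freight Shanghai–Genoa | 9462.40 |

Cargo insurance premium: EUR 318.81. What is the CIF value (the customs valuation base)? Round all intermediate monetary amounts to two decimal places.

CIF = EXW price + pre-shipment costs + freight + insurance
CIF = 34593.24 + 1106.73 + 279.39 + 132.91 + 9462.40 + 318.81 = 45893.48

CIF value: EUR 45893.48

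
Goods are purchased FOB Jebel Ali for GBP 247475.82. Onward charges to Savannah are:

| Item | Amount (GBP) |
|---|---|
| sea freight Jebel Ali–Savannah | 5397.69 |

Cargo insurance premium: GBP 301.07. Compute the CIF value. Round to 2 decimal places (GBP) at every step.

CIF = FOB price + freight + insurance
CIF = 247475.82 + 5397.69 + 301.07 = 253174.58

CIF value: GBP 253174.58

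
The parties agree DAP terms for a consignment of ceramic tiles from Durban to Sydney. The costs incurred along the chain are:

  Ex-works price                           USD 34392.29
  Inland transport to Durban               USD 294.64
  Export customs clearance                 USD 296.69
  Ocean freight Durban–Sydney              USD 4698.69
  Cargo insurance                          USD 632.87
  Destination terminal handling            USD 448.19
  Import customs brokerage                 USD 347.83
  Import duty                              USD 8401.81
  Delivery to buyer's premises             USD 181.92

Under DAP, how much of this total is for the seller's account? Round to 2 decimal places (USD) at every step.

Seller's account: USD 40945.29

DAP: the seller bears all costs to the named destination except import duty and clearance.
Seller's account: goods 34392.29 + inland to port 294.64 + export clearance 296.69 + freight 4698.69 + insurance 632.87 + destination terminal 448.19 + delivery 181.92 = 40945.29
Buyer's account: brokerage 347.83 + duty 8401.81 = 8749.64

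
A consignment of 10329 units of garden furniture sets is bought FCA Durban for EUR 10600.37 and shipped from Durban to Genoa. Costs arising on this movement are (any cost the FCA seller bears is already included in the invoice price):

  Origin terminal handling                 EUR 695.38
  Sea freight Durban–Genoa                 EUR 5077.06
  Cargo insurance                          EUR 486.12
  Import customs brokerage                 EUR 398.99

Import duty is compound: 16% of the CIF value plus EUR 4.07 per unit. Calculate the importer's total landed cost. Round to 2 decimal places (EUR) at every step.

Total landed cost: EUR 61994.38

FCA: the seller delivers export-cleared goods to the carrier; the buyer bears costs from that point.
CIF value = FCA price + origin terminal + freight + insurance = 10600.37 + 695.38 + 5077.06 + 486.12 = 16858.93
Ad valorem component: 16858.93 × 16% = 2697.43
Specific component: 10329 × 4.07 = 42039.03
Import duty = 2697.43 + 42039.03 = 44736.46
Buyer bears: origin terminal 695.38 + freight 5077.06 + insurance 486.12 + brokerage 398.99 + duty 44736.46 = 51394.01
Landed cost = invoice 10600.37 + 51394.01 = 61994.38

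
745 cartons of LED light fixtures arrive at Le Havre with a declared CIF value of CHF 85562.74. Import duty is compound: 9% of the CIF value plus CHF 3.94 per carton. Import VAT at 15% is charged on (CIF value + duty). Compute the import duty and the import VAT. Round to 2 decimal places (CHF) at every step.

Ad valorem component: 85562.74 × 9% = 7700.65
Specific component: 745 × 3.94 = 2935.30
Import duty = 7700.65 + 2935.30 = 10635.95
VAT base = CIF + duty = 85562.74 + 10635.95 = 96198.69
Import VAT = 96198.69 × 15% = 14429.80

Import duty: CHF 10635.95; import VAT: CHF 14429.80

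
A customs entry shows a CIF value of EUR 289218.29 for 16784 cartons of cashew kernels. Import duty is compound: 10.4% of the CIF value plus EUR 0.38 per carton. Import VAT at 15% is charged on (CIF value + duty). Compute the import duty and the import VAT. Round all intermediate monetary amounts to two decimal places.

Import duty: EUR 36456.62; import VAT: EUR 48851.24

Ad valorem component: 289218.29 × 10.4% = 30078.70
Specific component: 16784 × 0.38 = 6377.92
Import duty = 30078.70 + 6377.92 = 36456.62
VAT base = CIF + duty = 289218.29 + 36456.62 = 325674.91
Import VAT = 325674.91 × 15% = 48851.24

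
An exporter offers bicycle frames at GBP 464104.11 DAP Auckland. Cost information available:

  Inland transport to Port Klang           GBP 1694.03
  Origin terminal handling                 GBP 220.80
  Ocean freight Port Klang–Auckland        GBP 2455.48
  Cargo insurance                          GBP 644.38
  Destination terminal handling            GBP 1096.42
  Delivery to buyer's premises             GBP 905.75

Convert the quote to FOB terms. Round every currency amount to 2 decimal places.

Not relevant to the conversion: origin terminal, inland to port — on the seller under both DAP and FOB; already in the DAP price and stays in the FOB price.
From DAP to FOB, the seller no longer bears: freight, insurance, destination terminal, delivery.
FOB price = 464104.11 − 2455.48 − 644.38 − 1096.42 − 905.75 = 459002.08

FOB price: GBP 459002.08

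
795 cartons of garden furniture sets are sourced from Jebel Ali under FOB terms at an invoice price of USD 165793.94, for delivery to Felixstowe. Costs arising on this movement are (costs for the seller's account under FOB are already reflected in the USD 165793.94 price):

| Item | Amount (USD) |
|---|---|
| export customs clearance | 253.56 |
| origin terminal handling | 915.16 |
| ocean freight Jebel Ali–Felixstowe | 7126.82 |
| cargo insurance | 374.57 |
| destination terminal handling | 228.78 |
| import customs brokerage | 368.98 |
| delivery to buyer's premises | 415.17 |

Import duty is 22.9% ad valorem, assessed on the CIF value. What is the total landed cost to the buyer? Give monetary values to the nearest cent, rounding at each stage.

Total landed cost: USD 213992.89

FOB: the seller bears costs until goods are on board at the origin port; the buyer bears freight, insurance and all costs thereafter.
Already in the invoice (seller's account under FOB): export clearance, origin terminal — exclude.
CIF value = FOB price + freight + insurance = 165793.94 + 7126.82 + 374.57 = 173295.33
Import duty = 173295.33 × 22.9% = 39684.63
Buyer bears: freight 7126.82 + insurance 374.57 + destination terminal 228.78 + brokerage 368.98 + delivery 415.17 + duty 39684.63 = 48198.95
Landed cost = invoice 165793.94 + 48198.95 = 213992.89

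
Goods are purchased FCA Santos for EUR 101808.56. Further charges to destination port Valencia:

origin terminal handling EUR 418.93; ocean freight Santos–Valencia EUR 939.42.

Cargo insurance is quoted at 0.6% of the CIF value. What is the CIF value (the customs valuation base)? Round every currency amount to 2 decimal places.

Let C be the CIF value. C = FCA price + pre-shipment costs + freight + 0.6% × C
C − 0.6% × C = 101808.56 + 418.93 + 939.42
0.994 × C = 103166.91
C = 103166.91 / 0.994 = 103789.65
Insurance premium = 0.6% × 103789.65 = 622.74

CIF value: EUR 103789.65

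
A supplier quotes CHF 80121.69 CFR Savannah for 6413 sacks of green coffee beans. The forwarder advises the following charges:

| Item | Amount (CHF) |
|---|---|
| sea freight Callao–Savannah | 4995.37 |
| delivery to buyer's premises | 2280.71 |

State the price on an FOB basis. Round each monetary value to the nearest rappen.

FOB price: CHF 75126.32

Not relevant to the conversion: delivery — on the buyer under both terms; not part of either seller's price.
From CFR to FOB, the seller no longer bears: freight.
FOB price = 80121.69 − 4995.37 = 75126.32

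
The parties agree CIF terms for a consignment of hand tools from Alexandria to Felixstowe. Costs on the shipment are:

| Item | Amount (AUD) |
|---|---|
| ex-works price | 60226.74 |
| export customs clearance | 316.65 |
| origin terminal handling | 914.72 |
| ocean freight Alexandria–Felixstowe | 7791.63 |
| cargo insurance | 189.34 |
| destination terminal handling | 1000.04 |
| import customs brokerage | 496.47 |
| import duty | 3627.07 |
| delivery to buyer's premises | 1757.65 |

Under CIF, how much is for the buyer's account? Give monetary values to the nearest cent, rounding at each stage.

CIF: the seller pays costs through ocean freight and marine insurance to the destination port.
Seller's account: goods 60226.74 + export clearance 316.65 + origin terminal 914.72 + freight 7791.63 + insurance 189.34 = 69439.08
Buyer's account: destination terminal 1000.04 + brokerage 496.47 + duty 3627.07 + delivery 1757.65 = 6881.23

Buyer's account: AUD 6881.23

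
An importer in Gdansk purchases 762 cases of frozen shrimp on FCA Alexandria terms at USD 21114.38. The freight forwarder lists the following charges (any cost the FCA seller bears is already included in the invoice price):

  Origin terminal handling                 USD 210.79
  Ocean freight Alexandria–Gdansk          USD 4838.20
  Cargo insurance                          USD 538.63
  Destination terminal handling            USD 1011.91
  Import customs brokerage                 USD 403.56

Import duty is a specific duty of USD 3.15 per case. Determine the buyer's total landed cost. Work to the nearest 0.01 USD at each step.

Total landed cost: USD 30517.77

FCA: the seller delivers export-cleared goods to the carrier; the buyer bears costs from that point.
CIF value = FCA price + origin terminal + freight + insurance = 21114.38 + 210.79 + 4838.20 + 538.63 = 26702.00
Import duty = 762 × 3.15 = 2400.30
Buyer bears: origin terminal 210.79 + freight 4838.20 + insurance 538.63 + destination terminal 1011.91 + brokerage 403.56 + duty 2400.30 = 9403.39
Landed cost = invoice 21114.38 + 9403.39 = 30517.77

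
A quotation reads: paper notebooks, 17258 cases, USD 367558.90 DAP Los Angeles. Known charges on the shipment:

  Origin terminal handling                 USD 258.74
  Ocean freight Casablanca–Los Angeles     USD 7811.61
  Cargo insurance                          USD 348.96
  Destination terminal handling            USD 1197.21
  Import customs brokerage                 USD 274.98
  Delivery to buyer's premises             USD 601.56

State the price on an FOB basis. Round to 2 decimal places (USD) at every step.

Not relevant to the conversion: origin terminal — on the seller under both DAP and FOB; already in the DAP price and stays in the FOB price. brokerage — on the buyer under both terms; not part of either seller's price.
From DAP to FOB, the seller no longer bears: freight, insurance, destination terminal, delivery.
FOB price = 367558.90 − 7811.61 − 348.96 − 1197.21 − 601.56 = 357599.56

FOB price: USD 357599.56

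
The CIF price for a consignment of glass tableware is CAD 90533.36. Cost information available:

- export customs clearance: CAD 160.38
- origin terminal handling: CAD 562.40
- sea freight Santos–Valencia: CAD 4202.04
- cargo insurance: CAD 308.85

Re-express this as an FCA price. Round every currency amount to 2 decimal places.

FCA price: CAD 85460.07

Not relevant to the conversion: export clearance — on the seller under both CIF and FCA; already in the CIF price and stays in the FCA price.
From CIF to FCA, the seller no longer bears: origin terminal, freight, insurance.
FCA price = 90533.36 − 562.40 − 4202.04 − 308.85 = 85460.07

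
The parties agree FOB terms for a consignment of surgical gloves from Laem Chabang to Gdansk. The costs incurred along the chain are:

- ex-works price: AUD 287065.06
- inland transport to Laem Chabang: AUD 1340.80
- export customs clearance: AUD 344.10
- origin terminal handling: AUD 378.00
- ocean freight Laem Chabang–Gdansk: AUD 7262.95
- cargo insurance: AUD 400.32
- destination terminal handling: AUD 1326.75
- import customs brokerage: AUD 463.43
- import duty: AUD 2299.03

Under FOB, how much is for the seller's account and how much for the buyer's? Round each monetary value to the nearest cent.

FOB: the seller bears costs until goods are on board at the origin port; the buyer bears freight, insurance and all costs thereafter.
Seller's account: goods 287065.06 + inland to port 1340.80 + export clearance 344.10 + origin terminal 378.00 = 289127.96
Buyer's account: freight 7262.95 + insurance 400.32 + destination terminal 1326.75 + brokerage 463.43 + duty 2299.03 = 11752.48

Seller: AUD 289127.96; buyer: AUD 11752.48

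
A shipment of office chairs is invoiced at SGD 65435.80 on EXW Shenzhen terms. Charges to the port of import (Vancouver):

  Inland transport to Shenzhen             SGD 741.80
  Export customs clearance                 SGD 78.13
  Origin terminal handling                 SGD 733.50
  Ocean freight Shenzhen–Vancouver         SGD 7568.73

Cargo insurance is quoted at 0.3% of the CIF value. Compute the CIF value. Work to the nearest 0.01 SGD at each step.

CIF value: SGD 74782.31

Let C be the CIF value. C = EXW price + pre-shipment costs + freight + 0.3% × C
C − 0.3% × C = 65435.80 + 741.80 + 78.13 + 733.50 + 7568.73
0.997 × C = 74557.96
C = 74557.96 / 0.997 = 74782.31
Insurance premium = 0.3% × 74782.31 = 224.35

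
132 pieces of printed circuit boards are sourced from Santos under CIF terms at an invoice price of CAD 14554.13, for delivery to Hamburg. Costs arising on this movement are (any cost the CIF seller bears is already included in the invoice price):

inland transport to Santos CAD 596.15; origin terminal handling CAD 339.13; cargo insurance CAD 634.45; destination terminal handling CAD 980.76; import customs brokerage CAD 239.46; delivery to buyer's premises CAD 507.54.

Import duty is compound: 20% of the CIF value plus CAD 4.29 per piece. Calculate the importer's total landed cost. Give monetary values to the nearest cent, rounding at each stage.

Total landed cost: CAD 19759.00

CIF: the seller pays costs through ocean freight and marine insurance to the destination port.
Already in the invoice (seller's account under CIF): inland to port, origin terminal, insurance — exclude.
The CIF price already equals the CIF value: 14554.13
Ad valorem component: 14554.13 × 20% = 2910.83
Specific component: 132 × 4.29 = 566.28
Import duty = 2910.83 + 566.28 = 3477.11
Buyer bears: destination terminal 980.76 + brokerage 239.46 + delivery 507.54 + duty 3477.11 = 5204.87
Landed cost = invoice 14554.13 + 5204.87 = 19759.00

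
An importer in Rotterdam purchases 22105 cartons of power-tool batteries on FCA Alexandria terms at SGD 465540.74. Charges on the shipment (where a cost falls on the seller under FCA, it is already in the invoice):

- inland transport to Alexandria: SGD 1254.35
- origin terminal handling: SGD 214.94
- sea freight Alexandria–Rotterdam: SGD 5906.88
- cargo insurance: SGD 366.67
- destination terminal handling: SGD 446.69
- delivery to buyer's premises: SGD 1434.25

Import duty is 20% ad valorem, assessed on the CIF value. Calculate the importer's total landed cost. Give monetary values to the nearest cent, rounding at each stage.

Total landed cost: SGD 568316.02

FCA: the seller delivers export-cleared goods to the carrier; the buyer bears costs from that point.
Already in the invoice (seller's account under FCA): inland to port — exclude.
CIF value = FCA price + origin terminal + freight + insurance = 465540.74 + 214.94 + 5906.88 + 366.67 = 472029.23
Import duty = 472029.23 × 20% = 94405.85
Buyer bears: origin terminal 214.94 + freight 5906.88 + insurance 366.67 + destination terminal 446.69 + delivery 1434.25 + duty 94405.85 = 102775.28
Landed cost = invoice 465540.74 + 102775.28 = 568316.02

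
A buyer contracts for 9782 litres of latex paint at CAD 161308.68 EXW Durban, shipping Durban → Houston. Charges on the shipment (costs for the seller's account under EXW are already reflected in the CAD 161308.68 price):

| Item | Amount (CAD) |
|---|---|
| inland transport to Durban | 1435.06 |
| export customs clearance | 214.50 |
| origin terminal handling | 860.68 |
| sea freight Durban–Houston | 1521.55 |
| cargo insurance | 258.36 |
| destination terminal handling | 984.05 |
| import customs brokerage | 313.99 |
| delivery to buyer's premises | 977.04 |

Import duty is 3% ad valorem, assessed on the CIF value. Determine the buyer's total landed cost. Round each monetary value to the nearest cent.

EXW: the seller makes goods available at their premises; the buyer bears all onward costs.
CIF value = EXW price + inland to port + export clearance + origin terminal + freight + insurance = 161308.68 + 1435.06 + 214.50 + 860.68 + 1521.55 + 258.36 = 165598.83
Import duty = 165598.83 × 3% = 4967.96
Buyer bears: inland to port 1435.06 + export clearance 214.50 + origin terminal 860.68 + freight 1521.55 + insurance 258.36 + destination terminal 984.05 + brokerage 313.99 + delivery 977.04 + duty 4967.96 = 11533.19
Landed cost = invoice 161308.68 + 11533.19 = 172841.87

Total landed cost: CAD 172841.87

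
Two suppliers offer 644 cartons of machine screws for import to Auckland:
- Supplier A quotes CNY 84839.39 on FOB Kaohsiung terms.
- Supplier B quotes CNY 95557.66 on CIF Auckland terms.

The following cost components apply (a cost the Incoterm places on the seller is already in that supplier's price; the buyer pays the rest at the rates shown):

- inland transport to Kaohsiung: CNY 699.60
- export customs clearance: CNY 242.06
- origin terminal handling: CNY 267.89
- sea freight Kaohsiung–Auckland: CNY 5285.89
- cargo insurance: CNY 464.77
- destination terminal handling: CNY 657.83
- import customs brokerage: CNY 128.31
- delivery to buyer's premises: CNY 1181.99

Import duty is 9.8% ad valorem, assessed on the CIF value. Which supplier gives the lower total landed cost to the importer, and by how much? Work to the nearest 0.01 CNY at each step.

Supplier A (FOB):
CIF value = FOB price + freight + insurance = 84839.39 + 5285.89 + 464.77 = 90590.05
Import duty = 90590.05 × 9.8% = 8877.82
Buyer bears (A): 5285.89 + 464.77 + 657.83 + 128.31 + 1181.99 = 7718.79
Landed cost (A) = invoice 84839.39 + 7718.79 + duty 8877.82 = 101436.00
Supplier B (CIF):
The CIF price already equals the CIF value: 95557.66
Import duty = 95557.66 × 9.8% = 9364.65
Buyer bears (B): 657.83 + 128.31 + 1181.99 = 1968.13
Landed cost (B) = invoice 95557.66 + 1968.13 + duty 9364.65 = 106890.44
Difference = |101436.00 − 106890.44| = 5454.44

Supplier A is cheaper by CNY 5454.44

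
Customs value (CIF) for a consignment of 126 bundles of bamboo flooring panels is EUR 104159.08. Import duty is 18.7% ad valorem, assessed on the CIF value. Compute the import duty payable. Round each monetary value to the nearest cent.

Import duty: EUR 19477.75

Import duty = 104159.08 × 18.7% = 19477.75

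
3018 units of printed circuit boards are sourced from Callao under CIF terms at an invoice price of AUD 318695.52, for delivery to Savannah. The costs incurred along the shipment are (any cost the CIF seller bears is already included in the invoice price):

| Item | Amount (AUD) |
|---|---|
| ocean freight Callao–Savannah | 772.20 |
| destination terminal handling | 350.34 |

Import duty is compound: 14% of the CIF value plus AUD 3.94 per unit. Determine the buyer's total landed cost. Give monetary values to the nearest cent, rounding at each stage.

CIF: the seller pays costs through ocean freight and marine insurance to the destination port.
Already in the invoice (seller's account under CIF): freight — exclude.
The CIF price already equals the CIF value: 318695.52
Ad valorem component: 318695.52 × 14% = 44617.37
Specific component: 3018 × 3.94 = 11890.92
Import duty = 44617.37 + 11890.92 = 56508.29
Buyer bears: destination terminal 350.34 + duty 56508.29 = 56858.63
Landed cost = invoice 318695.52 + 56858.63 = 375554.15

Total landed cost: AUD 375554.15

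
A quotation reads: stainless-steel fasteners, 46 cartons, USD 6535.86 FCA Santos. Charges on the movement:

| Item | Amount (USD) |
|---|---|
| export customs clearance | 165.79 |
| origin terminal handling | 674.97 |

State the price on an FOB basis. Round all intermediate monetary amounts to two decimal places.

FOB price: USD 7210.83

Not relevant to the conversion: export clearance — on the seller under both FCA and FOB; already in the FCA price and stays in the FOB price.
From FCA to FOB, the seller additionally bears: origin terminal.
FOB price = 6535.86 + 674.97 = 7210.83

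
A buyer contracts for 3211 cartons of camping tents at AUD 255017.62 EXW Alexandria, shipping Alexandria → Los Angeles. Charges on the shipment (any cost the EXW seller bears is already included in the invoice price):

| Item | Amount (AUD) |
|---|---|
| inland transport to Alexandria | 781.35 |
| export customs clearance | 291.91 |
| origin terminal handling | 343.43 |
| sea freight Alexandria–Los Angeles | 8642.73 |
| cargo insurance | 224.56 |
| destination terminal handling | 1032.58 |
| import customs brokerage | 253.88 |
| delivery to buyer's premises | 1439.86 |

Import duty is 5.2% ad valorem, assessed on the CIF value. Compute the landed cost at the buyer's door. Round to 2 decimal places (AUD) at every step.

Total landed cost: AUD 281823.60

EXW: the seller makes goods available at their premises; the buyer bears all onward costs.
CIF value = EXW price + inland to port + export clearance + origin terminal + freight + insurance = 255017.62 + 781.35 + 291.91 + 343.43 + 8642.73 + 224.56 = 265301.60
Import duty = 265301.60 × 5.2% = 13795.68
Buyer bears: inland to port 781.35 + export clearance 291.91 + origin terminal 343.43 + freight 8642.73 + insurance 224.56 + destination terminal 1032.58 + brokerage 253.88 + delivery 1439.86 + duty 13795.68 = 26805.98
Landed cost = invoice 255017.62 + 26805.98 = 281823.60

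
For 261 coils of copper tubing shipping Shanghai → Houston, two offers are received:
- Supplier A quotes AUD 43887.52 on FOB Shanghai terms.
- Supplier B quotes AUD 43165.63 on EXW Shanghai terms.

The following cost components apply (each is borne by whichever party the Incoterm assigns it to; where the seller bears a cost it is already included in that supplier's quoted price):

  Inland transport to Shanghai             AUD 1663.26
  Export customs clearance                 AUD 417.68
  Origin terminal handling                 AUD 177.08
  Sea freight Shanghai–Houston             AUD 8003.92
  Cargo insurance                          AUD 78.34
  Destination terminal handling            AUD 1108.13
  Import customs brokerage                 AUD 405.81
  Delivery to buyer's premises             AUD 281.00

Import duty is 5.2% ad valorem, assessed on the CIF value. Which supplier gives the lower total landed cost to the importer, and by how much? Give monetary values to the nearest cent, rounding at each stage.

Supplier A is cheaper by AUD 1616.01

Supplier A (FOB):
CIF value = FOB price + freight + insurance = 43887.52 + 8003.92 + 78.34 = 51969.78
Import duty = 51969.78 × 5.2% = 2702.43
Buyer bears (A): 8003.92 + 78.34 + 1108.13 + 405.81 + 281.00 = 9877.20
Landed cost (A) = invoice 43887.52 + 9877.20 + duty 2702.43 = 56467.15
Supplier B (EXW):
CIF value = EXW price + inland to port + export clearance + origin terminal + freight + insurance = 43165.63 + 1663.26 + 417.68 + 177.08 + 8003.92 + 78.34 = 53505.91
Import duty = 53505.91 × 5.2% = 2782.31
Buyer bears (B): 1663.26 + 417.68 + 177.08 + 8003.92 + 78.34 + 1108.13 + 405.81 + 281.00 = 12135.22
Landed cost (B) = invoice 43165.63 + 12135.22 + duty 2782.31 = 58083.16
Difference = |56467.15 − 58083.16| = 1616.01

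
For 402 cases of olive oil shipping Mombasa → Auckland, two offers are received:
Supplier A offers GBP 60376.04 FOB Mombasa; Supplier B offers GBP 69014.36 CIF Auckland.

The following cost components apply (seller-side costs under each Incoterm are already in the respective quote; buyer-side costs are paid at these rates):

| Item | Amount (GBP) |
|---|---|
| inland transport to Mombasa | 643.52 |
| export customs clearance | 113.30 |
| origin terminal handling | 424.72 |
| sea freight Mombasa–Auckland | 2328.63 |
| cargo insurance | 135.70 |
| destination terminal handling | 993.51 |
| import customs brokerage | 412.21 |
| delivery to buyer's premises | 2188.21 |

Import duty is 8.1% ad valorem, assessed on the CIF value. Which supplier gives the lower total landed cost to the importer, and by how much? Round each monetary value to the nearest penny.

Supplier A (FOB):
CIF value = FOB price + freight + insurance = 60376.04 + 2328.63 + 135.70 = 62840.37
Import duty = 62840.37 × 8.1% = 5090.07
Buyer bears (A): 2328.63 + 135.70 + 993.51 + 412.21 + 2188.21 = 6058.26
Landed cost (A) = invoice 60376.04 + 6058.26 + duty 5090.07 = 71524.37
Supplier B (CIF):
The CIF price already equals the CIF value: 69014.36
Import duty = 69014.36 × 8.1% = 5590.16
Buyer bears (B): 993.51 + 412.21 + 2188.21 = 3593.93
Landed cost (B) = invoice 69014.36 + 3593.93 + duty 5590.16 = 78198.45
Difference = |71524.37 − 78198.45| = 6674.08

Supplier A is cheaper by GBP 6674.08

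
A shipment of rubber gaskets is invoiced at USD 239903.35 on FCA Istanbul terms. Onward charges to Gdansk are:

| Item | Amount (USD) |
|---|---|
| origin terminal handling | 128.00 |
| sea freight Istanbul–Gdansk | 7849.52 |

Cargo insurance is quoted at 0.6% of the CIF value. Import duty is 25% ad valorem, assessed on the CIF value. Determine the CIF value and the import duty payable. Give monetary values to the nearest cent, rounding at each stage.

CIF value: USD 249377.13; import duty: USD 62344.28

Let C be the CIF value. C = FCA price + pre-shipment costs + freight + 0.6% × C
C − 0.6% × C = 239903.35 + 128.00 + 7849.52
0.994 × C = 247880.87
C = 247880.87 / 0.994 = 249377.13
Insurance premium = 0.6% × 249377.13 = 1496.26
Import duty = 249377.13 × 25% = 62344.28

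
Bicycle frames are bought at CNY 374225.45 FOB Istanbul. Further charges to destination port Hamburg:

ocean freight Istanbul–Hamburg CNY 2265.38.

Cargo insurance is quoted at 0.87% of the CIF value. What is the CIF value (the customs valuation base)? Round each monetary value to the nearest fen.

CIF value: CNY 379795.05

Let C be the CIF value. C = FOB price + freight + 0.87% × C
C − 0.87% × C = 374225.45 + 2265.38
0.9913 × C = 376490.83
C = 376490.83 / 0.9913 = 379795.05
Insurance premium = 0.87% × 379795.05 = 3304.22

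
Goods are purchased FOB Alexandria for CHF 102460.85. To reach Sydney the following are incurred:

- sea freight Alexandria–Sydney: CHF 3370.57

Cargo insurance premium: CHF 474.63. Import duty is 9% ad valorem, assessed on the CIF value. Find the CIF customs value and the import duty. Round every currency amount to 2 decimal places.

CIF = FOB price + freight + insurance
CIF = 102460.85 + 3370.57 + 474.63 = 106306.05
Import duty = 106306.05 × 9% = 9567.54

CIF value: CHF 106306.05; import duty: CHF 9567.54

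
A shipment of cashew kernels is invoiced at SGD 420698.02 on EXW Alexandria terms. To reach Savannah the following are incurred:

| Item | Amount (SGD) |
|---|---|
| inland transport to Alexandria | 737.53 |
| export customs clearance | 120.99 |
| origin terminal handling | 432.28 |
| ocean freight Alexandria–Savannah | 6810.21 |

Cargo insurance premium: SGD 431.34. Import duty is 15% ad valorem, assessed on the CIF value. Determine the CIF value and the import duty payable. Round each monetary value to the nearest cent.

CIF = EXW price + pre-shipment costs + freight + insurance
CIF = 420698.02 + 737.53 + 120.99 + 432.28 + 6810.21 + 431.34 = 429230.37
Import duty = 429230.37 × 15% = 64384.56

CIF value: SGD 429230.37; import duty: SGD 64384.56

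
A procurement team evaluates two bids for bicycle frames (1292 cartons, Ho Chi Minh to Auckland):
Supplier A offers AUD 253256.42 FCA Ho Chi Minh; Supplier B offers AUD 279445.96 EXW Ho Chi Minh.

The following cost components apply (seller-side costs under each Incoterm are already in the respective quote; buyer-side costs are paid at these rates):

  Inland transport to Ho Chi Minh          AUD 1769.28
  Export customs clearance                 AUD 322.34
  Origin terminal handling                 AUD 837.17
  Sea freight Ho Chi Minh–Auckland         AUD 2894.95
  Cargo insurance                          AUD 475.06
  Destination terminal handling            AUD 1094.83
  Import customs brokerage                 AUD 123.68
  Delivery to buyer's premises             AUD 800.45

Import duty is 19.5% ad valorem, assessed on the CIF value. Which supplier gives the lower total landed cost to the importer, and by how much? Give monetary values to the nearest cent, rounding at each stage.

Supplier A is cheaper by AUD 33795.99

Supplier A (FCA):
CIF value = FCA price + origin terminal + freight + insurance = 253256.42 + 837.17 + 2894.95 + 475.06 = 257463.60
Import duty = 257463.60 × 19.5% = 50205.40
Buyer bears (A): 837.17 + 2894.95 + 475.06 + 1094.83 + 123.68 + 800.45 = 6226.14
Landed cost (A) = invoice 253256.42 + 6226.14 + duty 50205.40 = 309687.96
Supplier B (EXW):
CIF value = EXW price + inland to port + export clearance + origin terminal + freight + insurance = 279445.96 + 1769.28 + 322.34 + 837.17 + 2894.95 + 475.06 = 285744.76
Import duty = 285744.76 × 19.5% = 55720.23
Buyer bears (B): 1769.28 + 322.34 + 837.17 + 2894.95 + 475.06 + 1094.83 + 123.68 + 800.45 = 8317.76
Landed cost (B) = invoice 279445.96 + 8317.76 + duty 55720.23 = 343483.95
Difference = |309687.96 − 343483.95| = 33795.99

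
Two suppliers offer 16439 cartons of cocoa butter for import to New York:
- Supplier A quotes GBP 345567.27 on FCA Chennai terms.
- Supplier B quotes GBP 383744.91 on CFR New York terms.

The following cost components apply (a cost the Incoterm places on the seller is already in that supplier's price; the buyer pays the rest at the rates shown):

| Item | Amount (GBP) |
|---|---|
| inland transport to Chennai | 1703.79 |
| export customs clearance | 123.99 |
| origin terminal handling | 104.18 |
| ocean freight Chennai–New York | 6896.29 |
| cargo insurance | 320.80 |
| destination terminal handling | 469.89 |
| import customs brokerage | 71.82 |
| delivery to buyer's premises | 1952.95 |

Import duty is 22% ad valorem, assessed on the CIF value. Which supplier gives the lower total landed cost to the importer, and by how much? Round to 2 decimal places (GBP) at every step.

Supplier A (FCA):
CIF value = FCA price + origin terminal + freight + insurance = 345567.27 + 104.18 + 6896.29 + 320.80 = 352888.54
Import duty = 352888.54 × 22% = 77635.48
Buyer bears (A): 104.18 + 6896.29 + 320.80 + 469.89 + 71.82 + 1952.95 = 9815.93
Landed cost (A) = invoice 345567.27 + 9815.93 + duty 77635.48 = 433018.68
Supplier B (CFR):
CIF value = CFR price + insurance = 383744.91 + 320.80 = 384065.71
Import duty = 384065.71 × 22% = 84494.46
Buyer bears (B): 320.80 + 469.89 + 71.82 + 1952.95 = 2815.46
Landed cost (B) = invoice 383744.91 + 2815.46 + duty 84494.46 = 471054.83
Difference = |433018.68 − 471054.83| = 38036.15

Supplier A is cheaper by GBP 38036.15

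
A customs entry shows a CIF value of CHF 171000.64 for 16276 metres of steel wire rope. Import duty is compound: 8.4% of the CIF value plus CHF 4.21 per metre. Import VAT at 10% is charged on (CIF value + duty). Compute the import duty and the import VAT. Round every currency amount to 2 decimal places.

Import duty: CHF 82886.01; import VAT: CHF 25388.67

Ad valorem component: 171000.64 × 8.4% = 14364.05
Specific component: 16276 × 4.21 = 68521.96
Import duty = 14364.05 + 68521.96 = 82886.01
VAT base = CIF + duty = 171000.64 + 82886.01 = 253886.65
Import VAT = 253886.65 × 10% = 25388.67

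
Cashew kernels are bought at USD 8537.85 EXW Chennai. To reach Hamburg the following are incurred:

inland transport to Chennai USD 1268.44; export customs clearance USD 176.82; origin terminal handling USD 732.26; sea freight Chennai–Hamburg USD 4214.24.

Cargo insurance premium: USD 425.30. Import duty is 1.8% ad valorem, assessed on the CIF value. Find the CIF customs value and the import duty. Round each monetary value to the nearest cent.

CIF value: USD 15354.91; import duty: USD 276.39

CIF = EXW price + pre-shipment costs + freight + insurance
CIF = 8537.85 + 1268.44 + 176.82 + 732.26 + 4214.24 + 425.30 = 15354.91
Import duty = 15354.91 × 1.8% = 276.39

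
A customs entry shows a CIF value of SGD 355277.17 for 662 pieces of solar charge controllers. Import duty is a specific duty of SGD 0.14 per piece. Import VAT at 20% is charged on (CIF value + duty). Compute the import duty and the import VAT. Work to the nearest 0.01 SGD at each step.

Import duty: SGD 92.68; import VAT: SGD 71073.97

Import duty = 662 × 0.14 = 92.68
VAT base = CIF + duty = 355277.17 + 92.68 = 355369.85
Import VAT = 355369.85 × 20% = 71073.97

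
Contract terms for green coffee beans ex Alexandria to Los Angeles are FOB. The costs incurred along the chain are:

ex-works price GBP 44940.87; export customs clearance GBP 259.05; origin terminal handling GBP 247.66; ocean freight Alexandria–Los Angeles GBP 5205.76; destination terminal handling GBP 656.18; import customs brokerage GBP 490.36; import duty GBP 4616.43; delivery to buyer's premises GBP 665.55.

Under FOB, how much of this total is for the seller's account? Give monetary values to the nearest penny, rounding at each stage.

FOB: the seller bears costs until goods are on board at the origin port; the buyer bears freight, insurance and all costs thereafter.
Seller's account: goods 44940.87 + export clearance 259.05 + origin terminal 247.66 = 45447.58
Buyer's account: freight 5205.76 + destination terminal 656.18 + brokerage 490.36 + duty 4616.43 + delivery 665.55 = 11634.28

Seller's account: GBP 45447.58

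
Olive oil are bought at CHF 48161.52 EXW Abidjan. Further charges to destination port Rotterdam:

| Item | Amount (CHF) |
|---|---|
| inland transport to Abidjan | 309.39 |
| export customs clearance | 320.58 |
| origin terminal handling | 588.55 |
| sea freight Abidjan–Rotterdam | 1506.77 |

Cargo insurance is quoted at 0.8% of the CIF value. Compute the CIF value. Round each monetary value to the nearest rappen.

Let C be the CIF value. C = EXW price + pre-shipment costs + freight + 0.8% × C
C − 0.8% × C = 48161.52 + 309.39 + 320.58 + 588.55 + 1506.77
0.992 × C = 50886.81
C = 50886.81 / 0.992 = 51297.19
Insurance premium = 0.8% × 51297.19 = 410.38

CIF value: CHF 51297.19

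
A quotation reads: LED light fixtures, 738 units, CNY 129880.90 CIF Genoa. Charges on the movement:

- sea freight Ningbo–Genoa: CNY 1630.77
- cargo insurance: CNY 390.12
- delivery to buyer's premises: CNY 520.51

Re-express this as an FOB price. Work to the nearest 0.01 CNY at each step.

FOB price: CNY 127860.01

Not relevant to the conversion: delivery — on the buyer under both terms; not part of either seller's price.
From CIF to FOB, the seller no longer bears: freight, insurance.
FOB price = 129880.90 − 1630.77 − 390.12 = 127860.01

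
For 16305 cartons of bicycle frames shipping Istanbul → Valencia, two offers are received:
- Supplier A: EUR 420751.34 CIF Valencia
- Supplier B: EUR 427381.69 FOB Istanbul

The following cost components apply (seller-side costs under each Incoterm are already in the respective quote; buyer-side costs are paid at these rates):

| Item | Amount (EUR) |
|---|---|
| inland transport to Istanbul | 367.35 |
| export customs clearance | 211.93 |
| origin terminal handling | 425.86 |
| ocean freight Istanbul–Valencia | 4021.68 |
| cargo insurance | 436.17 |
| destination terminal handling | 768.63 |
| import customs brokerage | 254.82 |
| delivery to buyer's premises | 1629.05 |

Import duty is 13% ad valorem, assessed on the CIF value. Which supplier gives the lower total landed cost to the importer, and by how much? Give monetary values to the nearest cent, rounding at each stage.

Supplier A (CIF):
The CIF price already equals the CIF value: 420751.34
Import duty = 420751.34 × 13% = 54697.67
Buyer bears (A): 768.63 + 254.82 + 1629.05 = 2652.50
Landed cost (A) = invoice 420751.34 + 2652.50 + duty 54697.67 = 478101.51
Supplier B (FOB):
CIF value = FOB price + freight + insurance = 427381.69 + 4021.68 + 436.17 = 431839.54
Import duty = 431839.54 × 13% = 56139.14
Buyer bears (B): 4021.68 + 436.17 + 768.63 + 254.82 + 1629.05 = 7110.35
Landed cost (B) = invoice 427381.69 + 7110.35 + duty 56139.14 = 490631.18
Difference = |478101.51 − 490631.18| = 12529.67

Supplier A is cheaper by EUR 12529.67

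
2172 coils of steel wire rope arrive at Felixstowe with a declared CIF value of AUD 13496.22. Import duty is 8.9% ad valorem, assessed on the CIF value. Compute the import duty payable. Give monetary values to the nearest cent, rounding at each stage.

Import duty = 13496.22 × 8.9% = 1201.16

Import duty: AUD 1201.16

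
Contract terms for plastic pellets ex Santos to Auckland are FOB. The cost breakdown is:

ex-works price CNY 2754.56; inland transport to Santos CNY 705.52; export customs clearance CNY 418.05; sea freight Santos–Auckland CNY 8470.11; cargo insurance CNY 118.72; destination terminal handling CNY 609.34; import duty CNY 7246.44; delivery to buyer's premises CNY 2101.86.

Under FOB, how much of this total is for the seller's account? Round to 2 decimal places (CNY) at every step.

FOB: the seller bears costs until goods are on board at the origin port; the buyer bears freight, insurance and all costs thereafter.
Seller's account: goods 2754.56 + inland to port 705.52 + export clearance 418.05 = 3878.13
Buyer's account: freight 8470.11 + insurance 118.72 + destination terminal 609.34 + duty 7246.44 + delivery 2101.86 = 18546.47

Seller's account: CNY 3878.13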